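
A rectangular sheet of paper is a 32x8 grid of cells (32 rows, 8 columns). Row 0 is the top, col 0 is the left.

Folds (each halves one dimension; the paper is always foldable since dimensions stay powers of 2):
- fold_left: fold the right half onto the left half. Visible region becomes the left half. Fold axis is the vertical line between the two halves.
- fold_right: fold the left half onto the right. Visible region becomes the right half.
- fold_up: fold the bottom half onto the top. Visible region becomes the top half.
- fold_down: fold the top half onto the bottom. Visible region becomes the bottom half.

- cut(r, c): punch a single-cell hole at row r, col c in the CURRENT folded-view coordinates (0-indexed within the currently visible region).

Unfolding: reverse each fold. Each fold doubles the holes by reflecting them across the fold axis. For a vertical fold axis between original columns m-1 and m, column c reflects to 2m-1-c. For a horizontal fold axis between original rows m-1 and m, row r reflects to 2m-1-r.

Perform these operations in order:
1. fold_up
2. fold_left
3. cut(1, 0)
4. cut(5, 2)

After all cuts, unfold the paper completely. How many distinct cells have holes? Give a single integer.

Op 1 fold_up: fold axis h@16; visible region now rows[0,16) x cols[0,8) = 16x8
Op 2 fold_left: fold axis v@4; visible region now rows[0,16) x cols[0,4) = 16x4
Op 3 cut(1, 0): punch at orig (1,0); cuts so far [(1, 0)]; region rows[0,16) x cols[0,4) = 16x4
Op 4 cut(5, 2): punch at orig (5,2); cuts so far [(1, 0), (5, 2)]; region rows[0,16) x cols[0,4) = 16x4
Unfold 1 (reflect across v@4): 4 holes -> [(1, 0), (1, 7), (5, 2), (5, 5)]
Unfold 2 (reflect across h@16): 8 holes -> [(1, 0), (1, 7), (5, 2), (5, 5), (26, 2), (26, 5), (30, 0), (30, 7)]

Answer: 8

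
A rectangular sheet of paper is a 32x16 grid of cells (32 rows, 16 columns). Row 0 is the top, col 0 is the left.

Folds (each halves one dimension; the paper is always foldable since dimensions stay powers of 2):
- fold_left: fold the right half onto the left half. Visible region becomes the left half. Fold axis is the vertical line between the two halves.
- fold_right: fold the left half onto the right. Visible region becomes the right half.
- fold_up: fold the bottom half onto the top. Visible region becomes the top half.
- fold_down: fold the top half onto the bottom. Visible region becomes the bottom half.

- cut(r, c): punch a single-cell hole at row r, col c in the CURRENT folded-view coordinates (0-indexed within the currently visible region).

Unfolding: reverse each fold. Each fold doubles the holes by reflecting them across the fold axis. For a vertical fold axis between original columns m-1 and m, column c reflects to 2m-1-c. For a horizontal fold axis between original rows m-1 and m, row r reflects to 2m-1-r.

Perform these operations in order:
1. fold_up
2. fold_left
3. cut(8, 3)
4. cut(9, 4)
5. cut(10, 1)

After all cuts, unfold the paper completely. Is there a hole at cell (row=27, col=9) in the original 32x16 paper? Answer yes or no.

Op 1 fold_up: fold axis h@16; visible region now rows[0,16) x cols[0,16) = 16x16
Op 2 fold_left: fold axis v@8; visible region now rows[0,16) x cols[0,8) = 16x8
Op 3 cut(8, 3): punch at orig (8,3); cuts so far [(8, 3)]; region rows[0,16) x cols[0,8) = 16x8
Op 4 cut(9, 4): punch at orig (9,4); cuts so far [(8, 3), (9, 4)]; region rows[0,16) x cols[0,8) = 16x8
Op 5 cut(10, 1): punch at orig (10,1); cuts so far [(8, 3), (9, 4), (10, 1)]; region rows[0,16) x cols[0,8) = 16x8
Unfold 1 (reflect across v@8): 6 holes -> [(8, 3), (8, 12), (9, 4), (9, 11), (10, 1), (10, 14)]
Unfold 2 (reflect across h@16): 12 holes -> [(8, 3), (8, 12), (9, 4), (9, 11), (10, 1), (10, 14), (21, 1), (21, 14), (22, 4), (22, 11), (23, 3), (23, 12)]
Holes: [(8, 3), (8, 12), (9, 4), (9, 11), (10, 1), (10, 14), (21, 1), (21, 14), (22, 4), (22, 11), (23, 3), (23, 12)]

Answer: no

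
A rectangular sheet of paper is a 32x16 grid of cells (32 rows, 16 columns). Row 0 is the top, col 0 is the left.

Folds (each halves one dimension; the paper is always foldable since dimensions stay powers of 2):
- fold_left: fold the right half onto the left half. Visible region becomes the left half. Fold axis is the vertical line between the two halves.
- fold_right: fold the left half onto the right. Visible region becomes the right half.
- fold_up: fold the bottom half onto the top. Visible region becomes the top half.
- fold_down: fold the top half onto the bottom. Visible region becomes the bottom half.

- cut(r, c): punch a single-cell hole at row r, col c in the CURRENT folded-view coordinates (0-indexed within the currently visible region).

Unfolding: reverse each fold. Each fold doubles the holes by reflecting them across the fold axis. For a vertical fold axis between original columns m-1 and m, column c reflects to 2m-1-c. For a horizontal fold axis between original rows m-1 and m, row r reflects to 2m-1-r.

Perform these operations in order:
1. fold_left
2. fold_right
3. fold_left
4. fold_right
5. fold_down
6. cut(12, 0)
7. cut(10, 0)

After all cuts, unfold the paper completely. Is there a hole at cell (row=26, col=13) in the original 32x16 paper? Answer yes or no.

Op 1 fold_left: fold axis v@8; visible region now rows[0,32) x cols[0,8) = 32x8
Op 2 fold_right: fold axis v@4; visible region now rows[0,32) x cols[4,8) = 32x4
Op 3 fold_left: fold axis v@6; visible region now rows[0,32) x cols[4,6) = 32x2
Op 4 fold_right: fold axis v@5; visible region now rows[0,32) x cols[5,6) = 32x1
Op 5 fold_down: fold axis h@16; visible region now rows[16,32) x cols[5,6) = 16x1
Op 6 cut(12, 0): punch at orig (28,5); cuts so far [(28, 5)]; region rows[16,32) x cols[5,6) = 16x1
Op 7 cut(10, 0): punch at orig (26,5); cuts so far [(26, 5), (28, 5)]; region rows[16,32) x cols[5,6) = 16x1
Unfold 1 (reflect across h@16): 4 holes -> [(3, 5), (5, 5), (26, 5), (28, 5)]
Unfold 2 (reflect across v@5): 8 holes -> [(3, 4), (3, 5), (5, 4), (5, 5), (26, 4), (26, 5), (28, 4), (28, 5)]
Unfold 3 (reflect across v@6): 16 holes -> [(3, 4), (3, 5), (3, 6), (3, 7), (5, 4), (5, 5), (5, 6), (5, 7), (26, 4), (26, 5), (26, 6), (26, 7), (28, 4), (28, 5), (28, 6), (28, 7)]
Unfold 4 (reflect across v@4): 32 holes -> [(3, 0), (3, 1), (3, 2), (3, 3), (3, 4), (3, 5), (3, 6), (3, 7), (5, 0), (5, 1), (5, 2), (5, 3), (5, 4), (5, 5), (5, 6), (5, 7), (26, 0), (26, 1), (26, 2), (26, 3), (26, 4), (26, 5), (26, 6), (26, 7), (28, 0), (28, 1), (28, 2), (28, 3), (28, 4), (28, 5), (28, 6), (28, 7)]
Unfold 5 (reflect across v@8): 64 holes -> [(3, 0), (3, 1), (3, 2), (3, 3), (3, 4), (3, 5), (3, 6), (3, 7), (3, 8), (3, 9), (3, 10), (3, 11), (3, 12), (3, 13), (3, 14), (3, 15), (5, 0), (5, 1), (5, 2), (5, 3), (5, 4), (5, 5), (5, 6), (5, 7), (5, 8), (5, 9), (5, 10), (5, 11), (5, 12), (5, 13), (5, 14), (5, 15), (26, 0), (26, 1), (26, 2), (26, 3), (26, 4), (26, 5), (26, 6), (26, 7), (26, 8), (26, 9), (26, 10), (26, 11), (26, 12), (26, 13), (26, 14), (26, 15), (28, 0), (28, 1), (28, 2), (28, 3), (28, 4), (28, 5), (28, 6), (28, 7), (28, 8), (28, 9), (28, 10), (28, 11), (28, 12), (28, 13), (28, 14), (28, 15)]
Holes: [(3, 0), (3, 1), (3, 2), (3, 3), (3, 4), (3, 5), (3, 6), (3, 7), (3, 8), (3, 9), (3, 10), (3, 11), (3, 12), (3, 13), (3, 14), (3, 15), (5, 0), (5, 1), (5, 2), (5, 3), (5, 4), (5, 5), (5, 6), (5, 7), (5, 8), (5, 9), (5, 10), (5, 11), (5, 12), (5, 13), (5, 14), (5, 15), (26, 0), (26, 1), (26, 2), (26, 3), (26, 4), (26, 5), (26, 6), (26, 7), (26, 8), (26, 9), (26, 10), (26, 11), (26, 12), (26, 13), (26, 14), (26, 15), (28, 0), (28, 1), (28, 2), (28, 3), (28, 4), (28, 5), (28, 6), (28, 7), (28, 8), (28, 9), (28, 10), (28, 11), (28, 12), (28, 13), (28, 14), (28, 15)]

Answer: yes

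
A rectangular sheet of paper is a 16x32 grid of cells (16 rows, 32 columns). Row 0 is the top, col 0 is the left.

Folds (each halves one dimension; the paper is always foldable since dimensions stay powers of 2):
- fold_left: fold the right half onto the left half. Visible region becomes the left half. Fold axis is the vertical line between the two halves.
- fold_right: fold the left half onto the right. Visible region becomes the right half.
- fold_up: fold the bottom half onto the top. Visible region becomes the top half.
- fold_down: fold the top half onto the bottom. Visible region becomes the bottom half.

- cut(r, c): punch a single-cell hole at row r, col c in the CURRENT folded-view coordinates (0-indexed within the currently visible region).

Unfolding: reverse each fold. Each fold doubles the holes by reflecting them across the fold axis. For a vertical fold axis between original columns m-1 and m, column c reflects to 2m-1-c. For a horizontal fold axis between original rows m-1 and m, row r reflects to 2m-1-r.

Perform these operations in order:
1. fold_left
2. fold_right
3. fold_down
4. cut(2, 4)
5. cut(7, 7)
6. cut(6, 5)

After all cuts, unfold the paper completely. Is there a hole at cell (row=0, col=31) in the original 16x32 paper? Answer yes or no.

Answer: yes

Derivation:
Op 1 fold_left: fold axis v@16; visible region now rows[0,16) x cols[0,16) = 16x16
Op 2 fold_right: fold axis v@8; visible region now rows[0,16) x cols[8,16) = 16x8
Op 3 fold_down: fold axis h@8; visible region now rows[8,16) x cols[8,16) = 8x8
Op 4 cut(2, 4): punch at orig (10,12); cuts so far [(10, 12)]; region rows[8,16) x cols[8,16) = 8x8
Op 5 cut(7, 7): punch at orig (15,15); cuts so far [(10, 12), (15, 15)]; region rows[8,16) x cols[8,16) = 8x8
Op 6 cut(6, 5): punch at orig (14,13); cuts so far [(10, 12), (14, 13), (15, 15)]; region rows[8,16) x cols[8,16) = 8x8
Unfold 1 (reflect across h@8): 6 holes -> [(0, 15), (1, 13), (5, 12), (10, 12), (14, 13), (15, 15)]
Unfold 2 (reflect across v@8): 12 holes -> [(0, 0), (0, 15), (1, 2), (1, 13), (5, 3), (5, 12), (10, 3), (10, 12), (14, 2), (14, 13), (15, 0), (15, 15)]
Unfold 3 (reflect across v@16): 24 holes -> [(0, 0), (0, 15), (0, 16), (0, 31), (1, 2), (1, 13), (1, 18), (1, 29), (5, 3), (5, 12), (5, 19), (5, 28), (10, 3), (10, 12), (10, 19), (10, 28), (14, 2), (14, 13), (14, 18), (14, 29), (15, 0), (15, 15), (15, 16), (15, 31)]
Holes: [(0, 0), (0, 15), (0, 16), (0, 31), (1, 2), (1, 13), (1, 18), (1, 29), (5, 3), (5, 12), (5, 19), (5, 28), (10, 3), (10, 12), (10, 19), (10, 28), (14, 2), (14, 13), (14, 18), (14, 29), (15, 0), (15, 15), (15, 16), (15, 31)]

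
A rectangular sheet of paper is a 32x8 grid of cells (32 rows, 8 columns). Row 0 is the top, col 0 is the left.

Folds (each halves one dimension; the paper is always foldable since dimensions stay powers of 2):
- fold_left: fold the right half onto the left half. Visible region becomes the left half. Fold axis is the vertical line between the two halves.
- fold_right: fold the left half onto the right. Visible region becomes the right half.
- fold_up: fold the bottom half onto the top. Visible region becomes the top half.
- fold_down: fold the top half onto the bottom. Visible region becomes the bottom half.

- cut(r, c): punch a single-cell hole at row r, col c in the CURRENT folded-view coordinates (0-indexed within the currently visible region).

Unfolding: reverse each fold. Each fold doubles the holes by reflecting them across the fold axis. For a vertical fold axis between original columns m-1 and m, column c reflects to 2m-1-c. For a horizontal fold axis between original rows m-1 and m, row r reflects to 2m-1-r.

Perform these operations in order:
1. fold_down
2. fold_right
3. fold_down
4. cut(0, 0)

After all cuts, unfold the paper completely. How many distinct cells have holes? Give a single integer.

Answer: 8

Derivation:
Op 1 fold_down: fold axis h@16; visible region now rows[16,32) x cols[0,8) = 16x8
Op 2 fold_right: fold axis v@4; visible region now rows[16,32) x cols[4,8) = 16x4
Op 3 fold_down: fold axis h@24; visible region now rows[24,32) x cols[4,8) = 8x4
Op 4 cut(0, 0): punch at orig (24,4); cuts so far [(24, 4)]; region rows[24,32) x cols[4,8) = 8x4
Unfold 1 (reflect across h@24): 2 holes -> [(23, 4), (24, 4)]
Unfold 2 (reflect across v@4): 4 holes -> [(23, 3), (23, 4), (24, 3), (24, 4)]
Unfold 3 (reflect across h@16): 8 holes -> [(7, 3), (7, 4), (8, 3), (8, 4), (23, 3), (23, 4), (24, 3), (24, 4)]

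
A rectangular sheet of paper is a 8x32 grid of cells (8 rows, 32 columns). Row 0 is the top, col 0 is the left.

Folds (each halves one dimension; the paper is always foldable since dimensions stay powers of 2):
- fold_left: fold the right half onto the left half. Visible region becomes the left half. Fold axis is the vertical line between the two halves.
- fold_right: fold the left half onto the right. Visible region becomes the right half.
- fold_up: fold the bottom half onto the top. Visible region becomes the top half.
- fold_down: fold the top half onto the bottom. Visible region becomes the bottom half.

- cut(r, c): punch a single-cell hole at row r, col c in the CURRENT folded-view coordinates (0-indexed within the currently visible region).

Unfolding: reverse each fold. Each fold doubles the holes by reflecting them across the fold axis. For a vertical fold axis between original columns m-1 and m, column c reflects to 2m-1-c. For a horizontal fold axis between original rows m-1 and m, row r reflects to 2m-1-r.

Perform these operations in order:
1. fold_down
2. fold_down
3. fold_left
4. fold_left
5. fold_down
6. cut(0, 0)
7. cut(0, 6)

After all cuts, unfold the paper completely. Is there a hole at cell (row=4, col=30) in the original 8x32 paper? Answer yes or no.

Answer: no

Derivation:
Op 1 fold_down: fold axis h@4; visible region now rows[4,8) x cols[0,32) = 4x32
Op 2 fold_down: fold axis h@6; visible region now rows[6,8) x cols[0,32) = 2x32
Op 3 fold_left: fold axis v@16; visible region now rows[6,8) x cols[0,16) = 2x16
Op 4 fold_left: fold axis v@8; visible region now rows[6,8) x cols[0,8) = 2x8
Op 5 fold_down: fold axis h@7; visible region now rows[7,8) x cols[0,8) = 1x8
Op 6 cut(0, 0): punch at orig (7,0); cuts so far [(7, 0)]; region rows[7,8) x cols[0,8) = 1x8
Op 7 cut(0, 6): punch at orig (7,6); cuts so far [(7, 0), (7, 6)]; region rows[7,8) x cols[0,8) = 1x8
Unfold 1 (reflect across h@7): 4 holes -> [(6, 0), (6, 6), (7, 0), (7, 6)]
Unfold 2 (reflect across v@8): 8 holes -> [(6, 0), (6, 6), (6, 9), (6, 15), (7, 0), (7, 6), (7, 9), (7, 15)]
Unfold 3 (reflect across v@16): 16 holes -> [(6, 0), (6, 6), (6, 9), (6, 15), (6, 16), (6, 22), (6, 25), (6, 31), (7, 0), (7, 6), (7, 9), (7, 15), (7, 16), (7, 22), (7, 25), (7, 31)]
Unfold 4 (reflect across h@6): 32 holes -> [(4, 0), (4, 6), (4, 9), (4, 15), (4, 16), (4, 22), (4, 25), (4, 31), (5, 0), (5, 6), (5, 9), (5, 15), (5, 16), (5, 22), (5, 25), (5, 31), (6, 0), (6, 6), (6, 9), (6, 15), (6, 16), (6, 22), (6, 25), (6, 31), (7, 0), (7, 6), (7, 9), (7, 15), (7, 16), (7, 22), (7, 25), (7, 31)]
Unfold 5 (reflect across h@4): 64 holes -> [(0, 0), (0, 6), (0, 9), (0, 15), (0, 16), (0, 22), (0, 25), (0, 31), (1, 0), (1, 6), (1, 9), (1, 15), (1, 16), (1, 22), (1, 25), (1, 31), (2, 0), (2, 6), (2, 9), (2, 15), (2, 16), (2, 22), (2, 25), (2, 31), (3, 0), (3, 6), (3, 9), (3, 15), (3, 16), (3, 22), (3, 25), (3, 31), (4, 0), (4, 6), (4, 9), (4, 15), (4, 16), (4, 22), (4, 25), (4, 31), (5, 0), (5, 6), (5, 9), (5, 15), (5, 16), (5, 22), (5, 25), (5, 31), (6, 0), (6, 6), (6, 9), (6, 15), (6, 16), (6, 22), (6, 25), (6, 31), (7, 0), (7, 6), (7, 9), (7, 15), (7, 16), (7, 22), (7, 25), (7, 31)]
Holes: [(0, 0), (0, 6), (0, 9), (0, 15), (0, 16), (0, 22), (0, 25), (0, 31), (1, 0), (1, 6), (1, 9), (1, 15), (1, 16), (1, 22), (1, 25), (1, 31), (2, 0), (2, 6), (2, 9), (2, 15), (2, 16), (2, 22), (2, 25), (2, 31), (3, 0), (3, 6), (3, 9), (3, 15), (3, 16), (3, 22), (3, 25), (3, 31), (4, 0), (4, 6), (4, 9), (4, 15), (4, 16), (4, 22), (4, 25), (4, 31), (5, 0), (5, 6), (5, 9), (5, 15), (5, 16), (5, 22), (5, 25), (5, 31), (6, 0), (6, 6), (6, 9), (6, 15), (6, 16), (6, 22), (6, 25), (6, 31), (7, 0), (7, 6), (7, 9), (7, 15), (7, 16), (7, 22), (7, 25), (7, 31)]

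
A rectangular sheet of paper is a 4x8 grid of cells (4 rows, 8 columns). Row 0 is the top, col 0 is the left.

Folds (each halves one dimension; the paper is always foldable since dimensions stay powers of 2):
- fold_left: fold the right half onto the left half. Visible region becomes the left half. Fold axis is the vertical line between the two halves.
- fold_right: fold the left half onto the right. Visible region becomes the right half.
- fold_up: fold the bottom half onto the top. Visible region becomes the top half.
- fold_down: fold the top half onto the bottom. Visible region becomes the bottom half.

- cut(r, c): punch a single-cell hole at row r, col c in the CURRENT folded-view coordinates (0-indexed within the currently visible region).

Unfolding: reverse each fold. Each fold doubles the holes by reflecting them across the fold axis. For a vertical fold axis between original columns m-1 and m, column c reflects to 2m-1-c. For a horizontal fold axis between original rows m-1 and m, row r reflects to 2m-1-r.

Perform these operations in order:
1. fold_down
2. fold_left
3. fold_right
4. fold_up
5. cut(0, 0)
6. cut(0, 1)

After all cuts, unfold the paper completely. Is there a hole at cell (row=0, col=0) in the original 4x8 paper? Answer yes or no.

Op 1 fold_down: fold axis h@2; visible region now rows[2,4) x cols[0,8) = 2x8
Op 2 fold_left: fold axis v@4; visible region now rows[2,4) x cols[0,4) = 2x4
Op 3 fold_right: fold axis v@2; visible region now rows[2,4) x cols[2,4) = 2x2
Op 4 fold_up: fold axis h@3; visible region now rows[2,3) x cols[2,4) = 1x2
Op 5 cut(0, 0): punch at orig (2,2); cuts so far [(2, 2)]; region rows[2,3) x cols[2,4) = 1x2
Op 6 cut(0, 1): punch at orig (2,3); cuts so far [(2, 2), (2, 3)]; region rows[2,3) x cols[2,4) = 1x2
Unfold 1 (reflect across h@3): 4 holes -> [(2, 2), (2, 3), (3, 2), (3, 3)]
Unfold 2 (reflect across v@2): 8 holes -> [(2, 0), (2, 1), (2, 2), (2, 3), (3, 0), (3, 1), (3, 2), (3, 3)]
Unfold 3 (reflect across v@4): 16 holes -> [(2, 0), (2, 1), (2, 2), (2, 3), (2, 4), (2, 5), (2, 6), (2, 7), (3, 0), (3, 1), (3, 2), (3, 3), (3, 4), (3, 5), (3, 6), (3, 7)]
Unfold 4 (reflect across h@2): 32 holes -> [(0, 0), (0, 1), (0, 2), (0, 3), (0, 4), (0, 5), (0, 6), (0, 7), (1, 0), (1, 1), (1, 2), (1, 3), (1, 4), (1, 5), (1, 6), (1, 7), (2, 0), (2, 1), (2, 2), (2, 3), (2, 4), (2, 5), (2, 6), (2, 7), (3, 0), (3, 1), (3, 2), (3, 3), (3, 4), (3, 5), (3, 6), (3, 7)]
Holes: [(0, 0), (0, 1), (0, 2), (0, 3), (0, 4), (0, 5), (0, 6), (0, 7), (1, 0), (1, 1), (1, 2), (1, 3), (1, 4), (1, 5), (1, 6), (1, 7), (2, 0), (2, 1), (2, 2), (2, 3), (2, 4), (2, 5), (2, 6), (2, 7), (3, 0), (3, 1), (3, 2), (3, 3), (3, 4), (3, 5), (3, 6), (3, 7)]

Answer: yes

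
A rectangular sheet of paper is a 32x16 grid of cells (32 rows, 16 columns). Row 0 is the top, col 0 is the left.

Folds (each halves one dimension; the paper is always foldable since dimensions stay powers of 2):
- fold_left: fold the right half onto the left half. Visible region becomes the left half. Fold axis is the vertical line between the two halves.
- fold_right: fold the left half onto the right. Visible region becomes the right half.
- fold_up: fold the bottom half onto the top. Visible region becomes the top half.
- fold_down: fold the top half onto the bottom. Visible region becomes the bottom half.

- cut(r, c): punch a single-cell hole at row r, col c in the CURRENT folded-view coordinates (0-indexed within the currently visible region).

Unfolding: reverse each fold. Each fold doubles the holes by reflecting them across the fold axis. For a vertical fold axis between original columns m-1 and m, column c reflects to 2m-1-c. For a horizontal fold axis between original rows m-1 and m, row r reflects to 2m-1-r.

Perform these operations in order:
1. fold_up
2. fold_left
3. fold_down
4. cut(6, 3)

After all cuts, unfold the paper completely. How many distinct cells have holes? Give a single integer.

Answer: 8

Derivation:
Op 1 fold_up: fold axis h@16; visible region now rows[0,16) x cols[0,16) = 16x16
Op 2 fold_left: fold axis v@8; visible region now rows[0,16) x cols[0,8) = 16x8
Op 3 fold_down: fold axis h@8; visible region now rows[8,16) x cols[0,8) = 8x8
Op 4 cut(6, 3): punch at orig (14,3); cuts so far [(14, 3)]; region rows[8,16) x cols[0,8) = 8x8
Unfold 1 (reflect across h@8): 2 holes -> [(1, 3), (14, 3)]
Unfold 2 (reflect across v@8): 4 holes -> [(1, 3), (1, 12), (14, 3), (14, 12)]
Unfold 3 (reflect across h@16): 8 holes -> [(1, 3), (1, 12), (14, 3), (14, 12), (17, 3), (17, 12), (30, 3), (30, 12)]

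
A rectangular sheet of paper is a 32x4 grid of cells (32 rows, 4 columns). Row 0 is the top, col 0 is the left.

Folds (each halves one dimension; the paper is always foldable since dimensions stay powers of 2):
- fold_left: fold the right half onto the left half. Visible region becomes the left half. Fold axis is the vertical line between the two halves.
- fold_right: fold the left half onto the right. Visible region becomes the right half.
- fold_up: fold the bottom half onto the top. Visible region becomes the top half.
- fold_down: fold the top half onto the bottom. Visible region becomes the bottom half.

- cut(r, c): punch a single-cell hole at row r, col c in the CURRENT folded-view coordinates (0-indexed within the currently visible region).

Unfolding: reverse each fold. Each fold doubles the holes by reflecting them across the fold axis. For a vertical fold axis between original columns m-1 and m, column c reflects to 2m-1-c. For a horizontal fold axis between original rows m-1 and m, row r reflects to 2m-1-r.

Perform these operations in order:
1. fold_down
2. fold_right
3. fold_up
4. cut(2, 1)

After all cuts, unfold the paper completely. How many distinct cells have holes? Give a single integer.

Op 1 fold_down: fold axis h@16; visible region now rows[16,32) x cols[0,4) = 16x4
Op 2 fold_right: fold axis v@2; visible region now rows[16,32) x cols[2,4) = 16x2
Op 3 fold_up: fold axis h@24; visible region now rows[16,24) x cols[2,4) = 8x2
Op 4 cut(2, 1): punch at orig (18,3); cuts so far [(18, 3)]; region rows[16,24) x cols[2,4) = 8x2
Unfold 1 (reflect across h@24): 2 holes -> [(18, 3), (29, 3)]
Unfold 2 (reflect across v@2): 4 holes -> [(18, 0), (18, 3), (29, 0), (29, 3)]
Unfold 3 (reflect across h@16): 8 holes -> [(2, 0), (2, 3), (13, 0), (13, 3), (18, 0), (18, 3), (29, 0), (29, 3)]

Answer: 8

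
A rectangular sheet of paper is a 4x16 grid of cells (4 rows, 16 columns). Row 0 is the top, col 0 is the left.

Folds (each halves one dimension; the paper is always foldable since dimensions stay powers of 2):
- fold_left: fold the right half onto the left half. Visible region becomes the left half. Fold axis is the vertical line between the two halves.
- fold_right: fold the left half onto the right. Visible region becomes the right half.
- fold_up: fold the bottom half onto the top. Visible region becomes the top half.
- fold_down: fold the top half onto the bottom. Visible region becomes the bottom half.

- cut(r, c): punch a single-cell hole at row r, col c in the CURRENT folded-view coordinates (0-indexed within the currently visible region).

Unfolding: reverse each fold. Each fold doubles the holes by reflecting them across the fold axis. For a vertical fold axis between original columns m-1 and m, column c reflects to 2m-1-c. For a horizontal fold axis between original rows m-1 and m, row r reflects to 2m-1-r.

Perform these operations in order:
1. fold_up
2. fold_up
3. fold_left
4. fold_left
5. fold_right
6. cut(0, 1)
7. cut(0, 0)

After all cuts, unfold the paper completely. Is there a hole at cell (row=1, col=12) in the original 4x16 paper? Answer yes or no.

Op 1 fold_up: fold axis h@2; visible region now rows[0,2) x cols[0,16) = 2x16
Op 2 fold_up: fold axis h@1; visible region now rows[0,1) x cols[0,16) = 1x16
Op 3 fold_left: fold axis v@8; visible region now rows[0,1) x cols[0,8) = 1x8
Op 4 fold_left: fold axis v@4; visible region now rows[0,1) x cols[0,4) = 1x4
Op 5 fold_right: fold axis v@2; visible region now rows[0,1) x cols[2,4) = 1x2
Op 6 cut(0, 1): punch at orig (0,3); cuts so far [(0, 3)]; region rows[0,1) x cols[2,4) = 1x2
Op 7 cut(0, 0): punch at orig (0,2); cuts so far [(0, 2), (0, 3)]; region rows[0,1) x cols[2,4) = 1x2
Unfold 1 (reflect across v@2): 4 holes -> [(0, 0), (0, 1), (0, 2), (0, 3)]
Unfold 2 (reflect across v@4): 8 holes -> [(0, 0), (0, 1), (0, 2), (0, 3), (0, 4), (0, 5), (0, 6), (0, 7)]
Unfold 3 (reflect across v@8): 16 holes -> [(0, 0), (0, 1), (0, 2), (0, 3), (0, 4), (0, 5), (0, 6), (0, 7), (0, 8), (0, 9), (0, 10), (0, 11), (0, 12), (0, 13), (0, 14), (0, 15)]
Unfold 4 (reflect across h@1): 32 holes -> [(0, 0), (0, 1), (0, 2), (0, 3), (0, 4), (0, 5), (0, 6), (0, 7), (0, 8), (0, 9), (0, 10), (0, 11), (0, 12), (0, 13), (0, 14), (0, 15), (1, 0), (1, 1), (1, 2), (1, 3), (1, 4), (1, 5), (1, 6), (1, 7), (1, 8), (1, 9), (1, 10), (1, 11), (1, 12), (1, 13), (1, 14), (1, 15)]
Unfold 5 (reflect across h@2): 64 holes -> [(0, 0), (0, 1), (0, 2), (0, 3), (0, 4), (0, 5), (0, 6), (0, 7), (0, 8), (0, 9), (0, 10), (0, 11), (0, 12), (0, 13), (0, 14), (0, 15), (1, 0), (1, 1), (1, 2), (1, 3), (1, 4), (1, 5), (1, 6), (1, 7), (1, 8), (1, 9), (1, 10), (1, 11), (1, 12), (1, 13), (1, 14), (1, 15), (2, 0), (2, 1), (2, 2), (2, 3), (2, 4), (2, 5), (2, 6), (2, 7), (2, 8), (2, 9), (2, 10), (2, 11), (2, 12), (2, 13), (2, 14), (2, 15), (3, 0), (3, 1), (3, 2), (3, 3), (3, 4), (3, 5), (3, 6), (3, 7), (3, 8), (3, 9), (3, 10), (3, 11), (3, 12), (3, 13), (3, 14), (3, 15)]
Holes: [(0, 0), (0, 1), (0, 2), (0, 3), (0, 4), (0, 5), (0, 6), (0, 7), (0, 8), (0, 9), (0, 10), (0, 11), (0, 12), (0, 13), (0, 14), (0, 15), (1, 0), (1, 1), (1, 2), (1, 3), (1, 4), (1, 5), (1, 6), (1, 7), (1, 8), (1, 9), (1, 10), (1, 11), (1, 12), (1, 13), (1, 14), (1, 15), (2, 0), (2, 1), (2, 2), (2, 3), (2, 4), (2, 5), (2, 6), (2, 7), (2, 8), (2, 9), (2, 10), (2, 11), (2, 12), (2, 13), (2, 14), (2, 15), (3, 0), (3, 1), (3, 2), (3, 3), (3, 4), (3, 5), (3, 6), (3, 7), (3, 8), (3, 9), (3, 10), (3, 11), (3, 12), (3, 13), (3, 14), (3, 15)]

Answer: yes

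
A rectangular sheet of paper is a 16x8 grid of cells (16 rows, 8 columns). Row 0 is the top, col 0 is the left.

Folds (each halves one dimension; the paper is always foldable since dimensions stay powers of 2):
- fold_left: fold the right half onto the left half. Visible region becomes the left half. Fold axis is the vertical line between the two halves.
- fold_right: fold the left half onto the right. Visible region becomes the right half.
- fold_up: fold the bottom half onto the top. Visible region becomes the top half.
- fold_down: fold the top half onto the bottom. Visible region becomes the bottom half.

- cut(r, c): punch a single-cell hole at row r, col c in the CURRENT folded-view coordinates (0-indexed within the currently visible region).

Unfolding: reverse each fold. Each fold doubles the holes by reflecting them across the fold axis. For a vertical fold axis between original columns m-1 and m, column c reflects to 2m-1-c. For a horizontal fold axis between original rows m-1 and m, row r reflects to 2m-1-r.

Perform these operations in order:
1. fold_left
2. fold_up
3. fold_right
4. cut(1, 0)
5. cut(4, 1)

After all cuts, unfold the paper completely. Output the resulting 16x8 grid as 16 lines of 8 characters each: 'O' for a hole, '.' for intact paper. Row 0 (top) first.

Op 1 fold_left: fold axis v@4; visible region now rows[0,16) x cols[0,4) = 16x4
Op 2 fold_up: fold axis h@8; visible region now rows[0,8) x cols[0,4) = 8x4
Op 3 fold_right: fold axis v@2; visible region now rows[0,8) x cols[2,4) = 8x2
Op 4 cut(1, 0): punch at orig (1,2); cuts so far [(1, 2)]; region rows[0,8) x cols[2,4) = 8x2
Op 5 cut(4, 1): punch at orig (4,3); cuts so far [(1, 2), (4, 3)]; region rows[0,8) x cols[2,4) = 8x2
Unfold 1 (reflect across v@2): 4 holes -> [(1, 1), (1, 2), (4, 0), (4, 3)]
Unfold 2 (reflect across h@8): 8 holes -> [(1, 1), (1, 2), (4, 0), (4, 3), (11, 0), (11, 3), (14, 1), (14, 2)]
Unfold 3 (reflect across v@4): 16 holes -> [(1, 1), (1, 2), (1, 5), (1, 6), (4, 0), (4, 3), (4, 4), (4, 7), (11, 0), (11, 3), (11, 4), (11, 7), (14, 1), (14, 2), (14, 5), (14, 6)]

Answer: ........
.OO..OO.
........
........
O..OO..O
........
........
........
........
........
........
O..OO..O
........
........
.OO..OO.
........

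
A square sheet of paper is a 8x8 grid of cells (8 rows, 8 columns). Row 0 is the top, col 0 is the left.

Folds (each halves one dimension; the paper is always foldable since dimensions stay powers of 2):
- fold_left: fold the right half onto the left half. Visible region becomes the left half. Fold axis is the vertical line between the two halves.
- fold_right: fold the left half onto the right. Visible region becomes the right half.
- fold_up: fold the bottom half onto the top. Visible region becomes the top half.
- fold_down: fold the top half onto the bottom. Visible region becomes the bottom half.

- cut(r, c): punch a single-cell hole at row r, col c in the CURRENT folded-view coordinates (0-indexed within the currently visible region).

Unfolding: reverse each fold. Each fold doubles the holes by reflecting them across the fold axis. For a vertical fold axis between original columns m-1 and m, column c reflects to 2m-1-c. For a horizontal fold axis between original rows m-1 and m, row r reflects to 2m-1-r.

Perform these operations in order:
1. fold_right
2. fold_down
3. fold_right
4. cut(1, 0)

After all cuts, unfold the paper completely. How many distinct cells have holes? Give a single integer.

Answer: 8

Derivation:
Op 1 fold_right: fold axis v@4; visible region now rows[0,8) x cols[4,8) = 8x4
Op 2 fold_down: fold axis h@4; visible region now rows[4,8) x cols[4,8) = 4x4
Op 3 fold_right: fold axis v@6; visible region now rows[4,8) x cols[6,8) = 4x2
Op 4 cut(1, 0): punch at orig (5,6); cuts so far [(5, 6)]; region rows[4,8) x cols[6,8) = 4x2
Unfold 1 (reflect across v@6): 2 holes -> [(5, 5), (5, 6)]
Unfold 2 (reflect across h@4): 4 holes -> [(2, 5), (2, 6), (5, 5), (5, 6)]
Unfold 3 (reflect across v@4): 8 holes -> [(2, 1), (2, 2), (2, 5), (2, 6), (5, 1), (5, 2), (5, 5), (5, 6)]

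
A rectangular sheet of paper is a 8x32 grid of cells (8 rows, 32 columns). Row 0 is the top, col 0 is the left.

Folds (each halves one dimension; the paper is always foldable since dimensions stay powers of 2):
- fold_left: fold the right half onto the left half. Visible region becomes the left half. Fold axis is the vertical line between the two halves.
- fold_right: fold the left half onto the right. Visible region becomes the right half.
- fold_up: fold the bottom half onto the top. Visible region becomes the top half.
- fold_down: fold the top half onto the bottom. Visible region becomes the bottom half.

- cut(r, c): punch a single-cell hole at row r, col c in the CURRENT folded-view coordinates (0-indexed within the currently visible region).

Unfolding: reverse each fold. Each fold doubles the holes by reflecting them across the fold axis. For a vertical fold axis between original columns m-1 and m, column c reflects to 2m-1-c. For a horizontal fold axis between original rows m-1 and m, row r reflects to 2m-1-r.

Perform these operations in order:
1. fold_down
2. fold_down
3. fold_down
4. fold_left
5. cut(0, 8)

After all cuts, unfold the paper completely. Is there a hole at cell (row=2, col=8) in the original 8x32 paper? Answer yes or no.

Answer: yes

Derivation:
Op 1 fold_down: fold axis h@4; visible region now rows[4,8) x cols[0,32) = 4x32
Op 2 fold_down: fold axis h@6; visible region now rows[6,8) x cols[0,32) = 2x32
Op 3 fold_down: fold axis h@7; visible region now rows[7,8) x cols[0,32) = 1x32
Op 4 fold_left: fold axis v@16; visible region now rows[7,8) x cols[0,16) = 1x16
Op 5 cut(0, 8): punch at orig (7,8); cuts so far [(7, 8)]; region rows[7,8) x cols[0,16) = 1x16
Unfold 1 (reflect across v@16): 2 holes -> [(7, 8), (7, 23)]
Unfold 2 (reflect across h@7): 4 holes -> [(6, 8), (6, 23), (7, 8), (7, 23)]
Unfold 3 (reflect across h@6): 8 holes -> [(4, 8), (4, 23), (5, 8), (5, 23), (6, 8), (6, 23), (7, 8), (7, 23)]
Unfold 4 (reflect across h@4): 16 holes -> [(0, 8), (0, 23), (1, 8), (1, 23), (2, 8), (2, 23), (3, 8), (3, 23), (4, 8), (4, 23), (5, 8), (5, 23), (6, 8), (6, 23), (7, 8), (7, 23)]
Holes: [(0, 8), (0, 23), (1, 8), (1, 23), (2, 8), (2, 23), (3, 8), (3, 23), (4, 8), (4, 23), (5, 8), (5, 23), (6, 8), (6, 23), (7, 8), (7, 23)]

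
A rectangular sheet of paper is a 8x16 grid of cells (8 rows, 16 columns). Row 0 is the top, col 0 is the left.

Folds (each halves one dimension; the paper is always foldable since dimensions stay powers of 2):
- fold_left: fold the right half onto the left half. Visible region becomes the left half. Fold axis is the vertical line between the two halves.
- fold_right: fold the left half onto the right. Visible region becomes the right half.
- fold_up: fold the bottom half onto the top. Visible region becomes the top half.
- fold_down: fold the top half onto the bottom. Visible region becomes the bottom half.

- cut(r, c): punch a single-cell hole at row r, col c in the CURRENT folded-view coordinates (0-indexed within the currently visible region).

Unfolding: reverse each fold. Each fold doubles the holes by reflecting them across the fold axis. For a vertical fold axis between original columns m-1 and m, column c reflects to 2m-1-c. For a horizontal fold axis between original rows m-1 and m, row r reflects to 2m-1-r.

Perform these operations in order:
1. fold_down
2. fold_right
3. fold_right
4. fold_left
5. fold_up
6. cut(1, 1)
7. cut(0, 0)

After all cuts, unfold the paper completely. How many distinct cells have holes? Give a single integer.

Answer: 64

Derivation:
Op 1 fold_down: fold axis h@4; visible region now rows[4,8) x cols[0,16) = 4x16
Op 2 fold_right: fold axis v@8; visible region now rows[4,8) x cols[8,16) = 4x8
Op 3 fold_right: fold axis v@12; visible region now rows[4,8) x cols[12,16) = 4x4
Op 4 fold_left: fold axis v@14; visible region now rows[4,8) x cols[12,14) = 4x2
Op 5 fold_up: fold axis h@6; visible region now rows[4,6) x cols[12,14) = 2x2
Op 6 cut(1, 1): punch at orig (5,13); cuts so far [(5, 13)]; region rows[4,6) x cols[12,14) = 2x2
Op 7 cut(0, 0): punch at orig (4,12); cuts so far [(4, 12), (5, 13)]; region rows[4,6) x cols[12,14) = 2x2
Unfold 1 (reflect across h@6): 4 holes -> [(4, 12), (5, 13), (6, 13), (7, 12)]
Unfold 2 (reflect across v@14): 8 holes -> [(4, 12), (4, 15), (5, 13), (5, 14), (6, 13), (6, 14), (7, 12), (7, 15)]
Unfold 3 (reflect across v@12): 16 holes -> [(4, 8), (4, 11), (4, 12), (4, 15), (5, 9), (5, 10), (5, 13), (5, 14), (6, 9), (6, 10), (6, 13), (6, 14), (7, 8), (7, 11), (7, 12), (7, 15)]
Unfold 4 (reflect across v@8): 32 holes -> [(4, 0), (4, 3), (4, 4), (4, 7), (4, 8), (4, 11), (4, 12), (4, 15), (5, 1), (5, 2), (5, 5), (5, 6), (5, 9), (5, 10), (5, 13), (5, 14), (6, 1), (6, 2), (6, 5), (6, 6), (6, 9), (6, 10), (6, 13), (6, 14), (7, 0), (7, 3), (7, 4), (7, 7), (7, 8), (7, 11), (7, 12), (7, 15)]
Unfold 5 (reflect across h@4): 64 holes -> [(0, 0), (0, 3), (0, 4), (0, 7), (0, 8), (0, 11), (0, 12), (0, 15), (1, 1), (1, 2), (1, 5), (1, 6), (1, 9), (1, 10), (1, 13), (1, 14), (2, 1), (2, 2), (2, 5), (2, 6), (2, 9), (2, 10), (2, 13), (2, 14), (3, 0), (3, 3), (3, 4), (3, 7), (3, 8), (3, 11), (3, 12), (3, 15), (4, 0), (4, 3), (4, 4), (4, 7), (4, 8), (4, 11), (4, 12), (4, 15), (5, 1), (5, 2), (5, 5), (5, 6), (5, 9), (5, 10), (5, 13), (5, 14), (6, 1), (6, 2), (6, 5), (6, 6), (6, 9), (6, 10), (6, 13), (6, 14), (7, 0), (7, 3), (7, 4), (7, 7), (7, 8), (7, 11), (7, 12), (7, 15)]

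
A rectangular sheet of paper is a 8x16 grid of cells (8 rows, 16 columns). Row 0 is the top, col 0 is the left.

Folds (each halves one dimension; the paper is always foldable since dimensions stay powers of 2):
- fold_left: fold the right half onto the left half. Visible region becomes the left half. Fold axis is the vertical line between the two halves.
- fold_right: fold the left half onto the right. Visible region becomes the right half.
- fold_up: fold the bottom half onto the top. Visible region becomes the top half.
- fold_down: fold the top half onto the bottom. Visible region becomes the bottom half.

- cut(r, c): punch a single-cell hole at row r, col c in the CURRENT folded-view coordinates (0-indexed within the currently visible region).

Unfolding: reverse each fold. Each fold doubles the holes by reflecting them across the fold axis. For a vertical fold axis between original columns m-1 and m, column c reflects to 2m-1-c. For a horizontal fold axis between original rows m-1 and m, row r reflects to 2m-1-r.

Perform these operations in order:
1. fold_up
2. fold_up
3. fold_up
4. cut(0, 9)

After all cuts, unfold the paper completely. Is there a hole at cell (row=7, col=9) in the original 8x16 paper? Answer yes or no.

Answer: yes

Derivation:
Op 1 fold_up: fold axis h@4; visible region now rows[0,4) x cols[0,16) = 4x16
Op 2 fold_up: fold axis h@2; visible region now rows[0,2) x cols[0,16) = 2x16
Op 3 fold_up: fold axis h@1; visible region now rows[0,1) x cols[0,16) = 1x16
Op 4 cut(0, 9): punch at orig (0,9); cuts so far [(0, 9)]; region rows[0,1) x cols[0,16) = 1x16
Unfold 1 (reflect across h@1): 2 holes -> [(0, 9), (1, 9)]
Unfold 2 (reflect across h@2): 4 holes -> [(0, 9), (1, 9), (2, 9), (3, 9)]
Unfold 3 (reflect across h@4): 8 holes -> [(0, 9), (1, 9), (2, 9), (3, 9), (4, 9), (5, 9), (6, 9), (7, 9)]
Holes: [(0, 9), (1, 9), (2, 9), (3, 9), (4, 9), (5, 9), (6, 9), (7, 9)]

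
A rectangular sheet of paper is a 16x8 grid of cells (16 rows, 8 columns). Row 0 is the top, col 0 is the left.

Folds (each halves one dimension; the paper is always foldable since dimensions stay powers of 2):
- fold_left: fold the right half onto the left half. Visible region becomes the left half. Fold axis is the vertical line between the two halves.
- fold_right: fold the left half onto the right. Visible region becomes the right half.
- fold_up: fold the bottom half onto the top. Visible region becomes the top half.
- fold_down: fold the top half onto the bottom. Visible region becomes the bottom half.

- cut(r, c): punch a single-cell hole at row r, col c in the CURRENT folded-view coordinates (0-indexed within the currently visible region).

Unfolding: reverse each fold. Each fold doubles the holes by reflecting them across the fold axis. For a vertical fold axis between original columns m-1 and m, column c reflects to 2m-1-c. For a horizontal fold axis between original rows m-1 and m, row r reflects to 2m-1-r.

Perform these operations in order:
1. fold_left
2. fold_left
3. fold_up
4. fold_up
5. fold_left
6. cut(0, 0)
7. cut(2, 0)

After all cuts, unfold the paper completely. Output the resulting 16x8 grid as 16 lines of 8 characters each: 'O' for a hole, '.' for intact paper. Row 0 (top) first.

Answer: OOOOOOOO
........
OOOOOOOO
........
........
OOOOOOOO
........
OOOOOOOO
OOOOOOOO
........
OOOOOOOO
........
........
OOOOOOOO
........
OOOOOOOO

Derivation:
Op 1 fold_left: fold axis v@4; visible region now rows[0,16) x cols[0,4) = 16x4
Op 2 fold_left: fold axis v@2; visible region now rows[0,16) x cols[0,2) = 16x2
Op 3 fold_up: fold axis h@8; visible region now rows[0,8) x cols[0,2) = 8x2
Op 4 fold_up: fold axis h@4; visible region now rows[0,4) x cols[0,2) = 4x2
Op 5 fold_left: fold axis v@1; visible region now rows[0,4) x cols[0,1) = 4x1
Op 6 cut(0, 0): punch at orig (0,0); cuts so far [(0, 0)]; region rows[0,4) x cols[0,1) = 4x1
Op 7 cut(2, 0): punch at orig (2,0); cuts so far [(0, 0), (2, 0)]; region rows[0,4) x cols[0,1) = 4x1
Unfold 1 (reflect across v@1): 4 holes -> [(0, 0), (0, 1), (2, 0), (2, 1)]
Unfold 2 (reflect across h@4): 8 holes -> [(0, 0), (0, 1), (2, 0), (2, 1), (5, 0), (5, 1), (7, 0), (7, 1)]
Unfold 3 (reflect across h@8): 16 holes -> [(0, 0), (0, 1), (2, 0), (2, 1), (5, 0), (5, 1), (7, 0), (7, 1), (8, 0), (8, 1), (10, 0), (10, 1), (13, 0), (13, 1), (15, 0), (15, 1)]
Unfold 4 (reflect across v@2): 32 holes -> [(0, 0), (0, 1), (0, 2), (0, 3), (2, 0), (2, 1), (2, 2), (2, 3), (5, 0), (5, 1), (5, 2), (5, 3), (7, 0), (7, 1), (7, 2), (7, 3), (8, 0), (8, 1), (8, 2), (8, 3), (10, 0), (10, 1), (10, 2), (10, 3), (13, 0), (13, 1), (13, 2), (13, 3), (15, 0), (15, 1), (15, 2), (15, 3)]
Unfold 5 (reflect across v@4): 64 holes -> [(0, 0), (0, 1), (0, 2), (0, 3), (0, 4), (0, 5), (0, 6), (0, 7), (2, 0), (2, 1), (2, 2), (2, 3), (2, 4), (2, 5), (2, 6), (2, 7), (5, 0), (5, 1), (5, 2), (5, 3), (5, 4), (5, 5), (5, 6), (5, 7), (7, 0), (7, 1), (7, 2), (7, 3), (7, 4), (7, 5), (7, 6), (7, 7), (8, 0), (8, 1), (8, 2), (8, 3), (8, 4), (8, 5), (8, 6), (8, 7), (10, 0), (10, 1), (10, 2), (10, 3), (10, 4), (10, 5), (10, 6), (10, 7), (13, 0), (13, 1), (13, 2), (13, 3), (13, 4), (13, 5), (13, 6), (13, 7), (15, 0), (15, 1), (15, 2), (15, 3), (15, 4), (15, 5), (15, 6), (15, 7)]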